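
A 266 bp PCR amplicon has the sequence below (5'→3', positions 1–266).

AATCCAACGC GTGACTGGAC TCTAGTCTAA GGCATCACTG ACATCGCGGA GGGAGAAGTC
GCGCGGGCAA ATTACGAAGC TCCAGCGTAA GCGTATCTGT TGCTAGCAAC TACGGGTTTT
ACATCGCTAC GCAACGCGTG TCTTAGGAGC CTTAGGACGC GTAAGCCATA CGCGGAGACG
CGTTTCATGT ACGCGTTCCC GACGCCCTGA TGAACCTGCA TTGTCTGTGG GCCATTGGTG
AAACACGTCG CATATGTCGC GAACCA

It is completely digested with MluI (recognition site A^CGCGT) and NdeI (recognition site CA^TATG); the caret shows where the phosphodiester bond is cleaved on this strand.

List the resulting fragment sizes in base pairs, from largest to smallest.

MluI sites (ACGCGT) start at positions 7, 134, 157, 178, 191.
MluI cuts after the first base of each site, so after positions 7, 134, 157, 178, 191.
The NdeI site (CATATG) starts at position 251.
NdeI cuts after base 2 of each site, so after position 252.
Combined cut positions: 7, 134, 157, 178, 191, 252.
Linear molecule, 6 cuts → 7 fragments:
  1–7 → 7 bp
  8–134 → 127 bp
  135–157 → 23 bp
  158–178 → 21 bp
  179–191 → 13 bp
  192–252 → 61 bp
  253–266 → 14 bp
Sorted largest to smallest: 127, 61, 23, 21, 14, 13, 7 bp.

127, 61, 23, 21, 14, 13, 7 bp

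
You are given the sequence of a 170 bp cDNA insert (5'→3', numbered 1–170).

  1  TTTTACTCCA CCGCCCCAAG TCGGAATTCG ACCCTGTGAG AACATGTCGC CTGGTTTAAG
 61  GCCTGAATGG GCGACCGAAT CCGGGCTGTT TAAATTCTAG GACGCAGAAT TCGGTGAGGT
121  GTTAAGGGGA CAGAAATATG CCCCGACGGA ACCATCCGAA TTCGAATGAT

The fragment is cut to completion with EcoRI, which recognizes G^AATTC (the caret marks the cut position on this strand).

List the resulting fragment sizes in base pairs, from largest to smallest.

EcoRI sites (GAATTC) start at positions 24, 107, 158.
EcoRI cuts after the first base of each site, so after positions 24, 107, 158.
Linear molecule, 3 cuts → 4 fragments:
  1–24 → 24 bp
  25–107 → 83 bp
  108–158 → 51 bp
  159–170 → 12 bp
Sorted largest to smallest: 83, 51, 24, 12 bp.

83, 51, 24, 12 bp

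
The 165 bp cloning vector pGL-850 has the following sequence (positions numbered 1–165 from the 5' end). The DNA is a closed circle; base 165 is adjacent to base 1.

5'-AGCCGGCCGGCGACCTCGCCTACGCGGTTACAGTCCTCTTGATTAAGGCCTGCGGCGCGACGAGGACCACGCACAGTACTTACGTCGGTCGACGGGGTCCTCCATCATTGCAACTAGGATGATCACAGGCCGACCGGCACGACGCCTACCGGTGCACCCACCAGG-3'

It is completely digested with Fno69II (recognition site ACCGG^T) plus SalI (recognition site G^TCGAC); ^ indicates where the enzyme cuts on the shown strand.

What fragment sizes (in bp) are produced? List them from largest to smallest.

101, 64 bp

The Fno69II site (ACCGGT) starts at position 148.
Fno69II cuts after base 5 of each site (before the last base), so after position 152.
The SalI site (GTCGAC) starts at position 88.
SalI cuts after the first base of each site, so after position 88.
Combined cut positions: 88, 152.
Circular molecule, 2 cuts → 2 fragments:
  89–152 → 64 bp
  153–165 then 1–88 → 13 + 88 = 101 bp
Sorted largest to smallest: 101, 64 bp.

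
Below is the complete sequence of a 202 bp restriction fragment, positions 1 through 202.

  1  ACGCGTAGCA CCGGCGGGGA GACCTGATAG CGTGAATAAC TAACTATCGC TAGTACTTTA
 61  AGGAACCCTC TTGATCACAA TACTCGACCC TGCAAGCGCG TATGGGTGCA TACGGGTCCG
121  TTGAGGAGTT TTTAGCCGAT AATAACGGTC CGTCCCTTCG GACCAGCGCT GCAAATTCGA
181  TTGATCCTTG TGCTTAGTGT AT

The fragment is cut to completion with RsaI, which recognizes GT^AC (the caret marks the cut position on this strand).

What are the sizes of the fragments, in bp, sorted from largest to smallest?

The RsaI site (GTAC) starts at position 53.
RsaI cuts after base 2 of each site, so after position 54.
Linear molecule, 1 cut → 2 fragments:
  1–54 → 54 bp
  55–202 → 148 bp
Sorted largest to smallest: 148, 54 bp.

148, 54 bp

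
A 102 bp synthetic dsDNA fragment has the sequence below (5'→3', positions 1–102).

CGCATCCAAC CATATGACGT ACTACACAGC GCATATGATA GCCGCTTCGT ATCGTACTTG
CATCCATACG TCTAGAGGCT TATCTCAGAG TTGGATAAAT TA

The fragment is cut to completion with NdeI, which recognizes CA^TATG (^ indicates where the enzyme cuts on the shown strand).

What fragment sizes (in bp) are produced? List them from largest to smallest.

69, 21, 12 bp

NdeI sites (CATATG) start at positions 11, 32.
NdeI cuts after base 2 of each site, so after positions 12, 33.
Linear molecule, 2 cuts → 3 fragments:
  1–12 → 12 bp
  13–33 → 21 bp
  34–102 → 69 bp
Sorted largest to smallest: 69, 21, 12 bp.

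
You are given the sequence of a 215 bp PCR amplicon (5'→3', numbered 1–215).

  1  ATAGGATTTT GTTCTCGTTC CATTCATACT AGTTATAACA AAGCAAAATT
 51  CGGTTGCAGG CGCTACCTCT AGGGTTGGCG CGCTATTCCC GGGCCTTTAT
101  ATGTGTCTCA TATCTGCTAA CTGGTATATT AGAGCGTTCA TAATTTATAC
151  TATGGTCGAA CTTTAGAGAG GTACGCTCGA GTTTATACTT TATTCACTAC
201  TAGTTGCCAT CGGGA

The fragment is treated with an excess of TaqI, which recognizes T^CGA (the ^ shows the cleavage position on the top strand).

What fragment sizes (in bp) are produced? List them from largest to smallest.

156, 38, 21 bp

TaqI sites (TCGA) start at positions 156, 177.
TaqI cuts after the first base of each site, so after positions 156, 177.
Linear molecule, 2 cuts → 3 fragments:
  1–156 → 156 bp
  157–177 → 21 bp
  178–215 → 38 bp
Sorted largest to smallest: 156, 38, 21 bp.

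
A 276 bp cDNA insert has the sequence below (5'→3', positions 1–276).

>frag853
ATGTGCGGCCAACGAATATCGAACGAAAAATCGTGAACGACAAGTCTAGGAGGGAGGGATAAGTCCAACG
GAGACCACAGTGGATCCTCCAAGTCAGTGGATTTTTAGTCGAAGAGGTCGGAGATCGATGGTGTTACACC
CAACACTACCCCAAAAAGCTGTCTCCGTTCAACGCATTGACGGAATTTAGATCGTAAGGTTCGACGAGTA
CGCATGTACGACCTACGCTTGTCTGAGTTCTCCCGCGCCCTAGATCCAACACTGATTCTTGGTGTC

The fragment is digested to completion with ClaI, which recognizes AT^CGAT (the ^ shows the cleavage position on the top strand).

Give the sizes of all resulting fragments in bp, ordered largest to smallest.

The ClaI site (ATCGAT) starts at position 124.
ClaI cuts after base 2 of each site, so after position 125.
Linear molecule, 1 cut → 2 fragments:
  1–125 → 125 bp
  126–276 → 151 bp
Sorted largest to smallest: 151, 125 bp.

151, 125 bp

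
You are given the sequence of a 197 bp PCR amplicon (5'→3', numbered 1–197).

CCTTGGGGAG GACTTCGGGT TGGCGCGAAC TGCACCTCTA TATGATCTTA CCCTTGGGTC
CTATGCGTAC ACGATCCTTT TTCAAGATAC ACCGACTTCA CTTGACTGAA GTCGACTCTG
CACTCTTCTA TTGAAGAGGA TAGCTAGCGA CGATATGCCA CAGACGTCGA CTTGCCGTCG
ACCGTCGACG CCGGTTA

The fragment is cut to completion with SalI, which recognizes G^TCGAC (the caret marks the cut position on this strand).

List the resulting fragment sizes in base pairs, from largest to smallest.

SalI sites (GTCGAC) start at positions 111, 166, 177, 184.
SalI cuts after the first base of each site, so after positions 111, 166, 177, 184.
Linear molecule, 4 cuts → 5 fragments:
  1–111 → 111 bp
  112–166 → 55 bp
  167–177 → 11 bp
  178–184 → 7 bp
  185–197 → 13 bp
Sorted largest to smallest: 111, 55, 13, 11, 7 bp.

111, 55, 13, 11, 7 bp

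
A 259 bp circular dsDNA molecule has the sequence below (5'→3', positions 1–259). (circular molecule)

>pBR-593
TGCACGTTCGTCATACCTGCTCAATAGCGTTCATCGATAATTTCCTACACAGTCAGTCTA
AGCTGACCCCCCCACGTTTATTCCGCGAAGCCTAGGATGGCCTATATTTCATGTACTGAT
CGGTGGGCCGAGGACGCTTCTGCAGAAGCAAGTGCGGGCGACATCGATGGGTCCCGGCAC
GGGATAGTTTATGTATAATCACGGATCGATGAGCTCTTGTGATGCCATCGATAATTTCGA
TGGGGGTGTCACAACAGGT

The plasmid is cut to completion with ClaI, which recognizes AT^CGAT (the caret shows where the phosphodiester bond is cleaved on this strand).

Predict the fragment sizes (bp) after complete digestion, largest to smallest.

130, 65, 42, 22 bp

ClaI sites (ATCGAT) start at positions 33, 163, 205, 227.
ClaI cuts after base 2 of each site, so after positions 34, 164, 206, 228.
Circular molecule, 4 cuts → 4 fragments:
  35–164 → 130 bp
  165–206 → 42 bp
  207–228 → 22 bp
  229–259 then 1–34 → 31 + 34 = 65 bp
Sorted largest to smallest: 130, 65, 42, 22 bp.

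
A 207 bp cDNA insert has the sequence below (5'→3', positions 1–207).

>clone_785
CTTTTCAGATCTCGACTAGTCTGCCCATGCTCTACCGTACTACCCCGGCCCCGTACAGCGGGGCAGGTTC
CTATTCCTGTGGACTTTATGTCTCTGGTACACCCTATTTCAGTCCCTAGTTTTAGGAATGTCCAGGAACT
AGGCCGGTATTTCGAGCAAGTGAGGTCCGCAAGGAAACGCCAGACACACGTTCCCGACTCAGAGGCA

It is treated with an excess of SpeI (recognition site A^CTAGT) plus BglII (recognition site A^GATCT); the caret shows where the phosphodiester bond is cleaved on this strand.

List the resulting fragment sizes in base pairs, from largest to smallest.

The SpeI site (ACTAGT) starts at position 15.
SpeI cuts after the first base of each site, so after position 15.
The BglII site (AGATCT) starts at position 7.
BglII cuts after the first base of each site, so after position 7.
Combined cut positions: 7, 15.
Linear molecule, 2 cuts → 3 fragments:
  1–7 → 7 bp
  8–15 → 8 bp
  16–207 → 192 bp
Sorted largest to smallest: 192, 8, 7 bp.

192, 8, 7 bp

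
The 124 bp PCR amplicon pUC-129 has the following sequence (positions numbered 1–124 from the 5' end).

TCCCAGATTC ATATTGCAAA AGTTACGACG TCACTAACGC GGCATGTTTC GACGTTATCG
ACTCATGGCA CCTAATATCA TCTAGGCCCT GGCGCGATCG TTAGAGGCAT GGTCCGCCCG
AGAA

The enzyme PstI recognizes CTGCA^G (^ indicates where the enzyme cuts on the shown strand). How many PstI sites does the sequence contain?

No occurrence of CTGCAG is present in the sequence.
PstI does not cut: 0 sites.

0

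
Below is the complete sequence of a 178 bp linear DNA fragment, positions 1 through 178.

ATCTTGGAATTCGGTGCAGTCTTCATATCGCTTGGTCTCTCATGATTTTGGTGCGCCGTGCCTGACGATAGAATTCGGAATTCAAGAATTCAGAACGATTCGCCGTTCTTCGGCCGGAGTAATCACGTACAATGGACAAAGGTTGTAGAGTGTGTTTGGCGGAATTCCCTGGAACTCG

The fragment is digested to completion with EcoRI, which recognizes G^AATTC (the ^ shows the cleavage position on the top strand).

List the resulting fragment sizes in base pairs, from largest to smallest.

76, 64, 16, 8, 7, 7 bp

EcoRI sites (GAATTC) start at positions 7, 71, 78, 86, 162.
EcoRI cuts after the first base of each site, so after positions 7, 71, 78, 86, 162.
Linear molecule, 5 cuts → 6 fragments:
  1–7 → 7 bp
  8–71 → 64 bp
  72–78 → 7 bp
  79–86 → 8 bp
  87–162 → 76 bp
  163–178 → 16 bp
Sorted largest to smallest: 76, 64, 16, 8, 7, 7 bp.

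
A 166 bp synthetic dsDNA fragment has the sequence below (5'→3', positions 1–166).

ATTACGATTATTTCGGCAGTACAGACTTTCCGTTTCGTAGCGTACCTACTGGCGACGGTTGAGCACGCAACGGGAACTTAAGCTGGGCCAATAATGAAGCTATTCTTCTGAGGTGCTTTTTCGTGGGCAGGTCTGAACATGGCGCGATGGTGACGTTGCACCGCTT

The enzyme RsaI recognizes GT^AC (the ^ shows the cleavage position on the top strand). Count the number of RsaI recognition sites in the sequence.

2

GTAC occurs starting at positions 19, 42.
RsaI cuts at 2 sites.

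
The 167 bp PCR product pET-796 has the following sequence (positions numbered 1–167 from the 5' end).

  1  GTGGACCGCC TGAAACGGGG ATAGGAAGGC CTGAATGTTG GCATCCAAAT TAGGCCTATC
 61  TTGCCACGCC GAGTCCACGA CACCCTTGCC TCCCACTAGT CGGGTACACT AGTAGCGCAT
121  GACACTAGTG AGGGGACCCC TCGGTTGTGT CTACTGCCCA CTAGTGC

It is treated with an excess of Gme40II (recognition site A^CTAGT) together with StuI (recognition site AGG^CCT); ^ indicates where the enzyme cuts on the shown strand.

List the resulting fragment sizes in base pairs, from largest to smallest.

41, 36, 29, 25, 16, 13, 7 bp

Gme40II sites (ACTAGT) start at positions 95, 108, 124, 160.
Gme40II cuts after the first base of each site, so after positions 95, 108, 124, 160.
StuI sites (AGGCCT) start at positions 27, 52.
StuI cuts after base 3 of each site, so after positions 29, 54.
Combined cut positions: 29, 54, 95, 108, 124, 160.
Linear molecule, 6 cuts → 7 fragments:
  1–29 → 29 bp
  30–54 → 25 bp
  55–95 → 41 bp
  96–108 → 13 bp
  109–124 → 16 bp
  125–160 → 36 bp
  161–167 → 7 bp
Sorted largest to smallest: 41, 36, 29, 25, 16, 13, 7 bp.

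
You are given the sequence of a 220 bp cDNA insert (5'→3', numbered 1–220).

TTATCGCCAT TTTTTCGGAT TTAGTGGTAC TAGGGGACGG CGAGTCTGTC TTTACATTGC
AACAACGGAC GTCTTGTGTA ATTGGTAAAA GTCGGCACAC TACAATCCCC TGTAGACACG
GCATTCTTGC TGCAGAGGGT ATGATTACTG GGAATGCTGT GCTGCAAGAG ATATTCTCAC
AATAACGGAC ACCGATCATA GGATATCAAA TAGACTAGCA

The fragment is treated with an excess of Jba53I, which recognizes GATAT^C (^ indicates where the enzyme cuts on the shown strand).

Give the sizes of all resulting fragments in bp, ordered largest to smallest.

206, 14 bp

The Jba53I site (GATATC) starts at position 202.
Jba53I cuts after base 5 of each site (before the last base), so after position 206.
Linear molecule, 1 cut → 2 fragments:
  1–206 → 206 bp
  207–220 → 14 bp
Sorted largest to smallest: 206, 14 bp.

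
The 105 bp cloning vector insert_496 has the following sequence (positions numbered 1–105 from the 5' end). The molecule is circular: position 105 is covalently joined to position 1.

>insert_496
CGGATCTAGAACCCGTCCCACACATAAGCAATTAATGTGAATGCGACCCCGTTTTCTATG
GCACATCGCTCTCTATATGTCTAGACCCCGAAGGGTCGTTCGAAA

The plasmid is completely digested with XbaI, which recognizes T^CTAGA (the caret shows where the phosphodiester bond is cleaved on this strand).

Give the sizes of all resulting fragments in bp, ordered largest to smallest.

XbaI sites (TCTAGA) start at positions 5, 80.
XbaI cuts after the first base of each site, so after positions 5, 80.
Circular molecule, 2 cuts → 2 fragments:
  6–80 → 75 bp
  81–105 then 1–5 → 25 + 5 = 30 bp
Sorted largest to smallest: 75, 30 bp.

75, 30 bp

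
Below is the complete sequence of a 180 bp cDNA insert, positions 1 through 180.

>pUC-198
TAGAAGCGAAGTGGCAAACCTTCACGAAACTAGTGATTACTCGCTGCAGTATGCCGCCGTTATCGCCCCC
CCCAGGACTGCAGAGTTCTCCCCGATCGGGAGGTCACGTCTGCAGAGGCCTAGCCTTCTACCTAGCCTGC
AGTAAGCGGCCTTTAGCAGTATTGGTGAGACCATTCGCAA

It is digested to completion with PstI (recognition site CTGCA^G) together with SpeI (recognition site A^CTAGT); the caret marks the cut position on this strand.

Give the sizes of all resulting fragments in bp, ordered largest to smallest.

PstI sites (CTGCAG) start at positions 44, 78, 110, 137.
PstI cuts after base 5 of each site (before the last base), so after positions 48, 82, 114, 141.
The SpeI site (ACTAGT) starts at position 29.
SpeI cuts after the first base of each site, so after position 29.
Combined cut positions: 29, 48, 82, 114, 141.
Linear molecule, 5 cuts → 6 fragments:
  1–29 → 29 bp
  30–48 → 19 bp
  49–82 → 34 bp
  83–114 → 32 bp
  115–141 → 27 bp
  142–180 → 39 bp
Sorted largest to smallest: 39, 34, 32, 29, 27, 19 bp.

39, 34, 32, 29, 27, 19 bp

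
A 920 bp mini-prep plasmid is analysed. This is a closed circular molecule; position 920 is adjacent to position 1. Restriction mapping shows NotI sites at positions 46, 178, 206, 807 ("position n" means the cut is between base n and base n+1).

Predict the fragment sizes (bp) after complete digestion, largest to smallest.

Circular molecule, 4 cuts → 4 fragments:
  178 − 46 = 132 bp
  206 − 178 = 28 bp
  807 − 206 = 601 bp
  wrap: 920 − 807 + 46 = 159 bp
Sorted largest to smallest: 601, 159, 132, 28 bp.

601, 159, 132, 28 bp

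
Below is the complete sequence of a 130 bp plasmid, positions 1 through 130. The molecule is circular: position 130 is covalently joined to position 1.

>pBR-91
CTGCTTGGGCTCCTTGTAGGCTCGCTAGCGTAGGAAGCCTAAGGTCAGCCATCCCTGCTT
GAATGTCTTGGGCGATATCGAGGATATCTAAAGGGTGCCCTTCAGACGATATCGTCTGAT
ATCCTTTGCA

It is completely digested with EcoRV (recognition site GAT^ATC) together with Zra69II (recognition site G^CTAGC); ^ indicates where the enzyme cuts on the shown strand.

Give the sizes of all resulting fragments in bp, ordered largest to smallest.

52, 34, 25, 10, 9 bp

EcoRV sites (GATATC) start at positions 74, 83, 108, 118.
EcoRV cuts after base 3 of each site, so after positions 76, 85, 110, 120.
The Zra69II site (GCTAGC) starts at position 24.
Zra69II cuts after the first base of each site, so after position 24.
Combined cut positions: 24, 76, 85, 110, 120.
Circular molecule, 5 cuts → 5 fragments:
  25–76 → 52 bp
  77–85 → 9 bp
  86–110 → 25 bp
  111–120 → 10 bp
  121–130 then 1–24 → 10 + 24 = 34 bp
Sorted largest to smallest: 52, 34, 25, 10, 9 bp.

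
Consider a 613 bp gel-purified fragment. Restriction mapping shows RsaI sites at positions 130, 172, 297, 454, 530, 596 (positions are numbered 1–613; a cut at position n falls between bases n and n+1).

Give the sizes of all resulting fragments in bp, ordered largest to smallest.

157, 130, 125, 76, 66, 42, 17 bp

Linear molecule, 6 cuts → 7 fragments:
  130 − 0 = 130 bp
  172 − 130 = 42 bp
  297 − 172 = 125 bp
  454 − 297 = 157 bp
  530 − 454 = 76 bp
  596 − 530 = 66 bp
  613 − 596 = 17 bp
Sorted largest to smallest: 157, 130, 125, 76, 66, 42, 17 bp.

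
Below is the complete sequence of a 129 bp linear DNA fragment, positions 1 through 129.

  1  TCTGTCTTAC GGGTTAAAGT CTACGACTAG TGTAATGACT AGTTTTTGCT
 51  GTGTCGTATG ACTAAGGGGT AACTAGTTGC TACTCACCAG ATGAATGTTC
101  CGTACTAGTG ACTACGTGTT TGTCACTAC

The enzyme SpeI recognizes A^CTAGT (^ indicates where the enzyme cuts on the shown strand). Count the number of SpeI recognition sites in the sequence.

ACTAGT occurs starting at positions 26, 38, 72, 104.
SpeI cuts at 4 sites.

4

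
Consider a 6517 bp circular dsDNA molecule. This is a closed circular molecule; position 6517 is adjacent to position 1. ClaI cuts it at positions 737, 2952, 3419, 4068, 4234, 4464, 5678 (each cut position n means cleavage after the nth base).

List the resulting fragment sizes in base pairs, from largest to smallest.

Circular molecule, 7 cuts → 7 fragments:
  2952 − 737 = 2215 bp
  3419 − 2952 = 467 bp
  4068 − 3419 = 649 bp
  4234 − 4068 = 166 bp
  4464 − 4234 = 230 bp
  5678 − 4464 = 1214 bp
  wrap: 6517 − 5678 + 737 = 1576 bp
Sorted largest to smallest: 2215, 1576, 1214, 649, 467, 230, 166 bp.

2215, 1576, 1214, 649, 467, 230, 166 bp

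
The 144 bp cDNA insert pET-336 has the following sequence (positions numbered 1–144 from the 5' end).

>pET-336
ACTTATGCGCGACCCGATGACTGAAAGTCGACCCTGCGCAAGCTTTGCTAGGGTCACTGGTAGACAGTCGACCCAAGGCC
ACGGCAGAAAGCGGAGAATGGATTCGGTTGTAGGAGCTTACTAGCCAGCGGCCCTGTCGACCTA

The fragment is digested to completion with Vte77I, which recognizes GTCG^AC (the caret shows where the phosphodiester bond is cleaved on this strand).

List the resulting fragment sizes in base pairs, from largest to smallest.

Vte77I sites (GTCGAC) start at positions 27, 67, 136.
Vte77I cuts after base 4 of each site, so after positions 30, 70, 139.
Linear molecule, 3 cuts → 4 fragments:
  1–30 → 30 bp
  31–70 → 40 bp
  71–139 → 69 bp
  140–144 → 5 bp
Sorted largest to smallest: 69, 40, 30, 5 bp.

69, 40, 30, 5 bp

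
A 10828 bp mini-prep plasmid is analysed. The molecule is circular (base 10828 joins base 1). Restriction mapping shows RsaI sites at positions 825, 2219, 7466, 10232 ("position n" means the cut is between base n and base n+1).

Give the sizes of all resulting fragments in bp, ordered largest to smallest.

Circular molecule, 4 cuts → 4 fragments:
  2219 − 825 = 1394 bp
  7466 − 2219 = 5247 bp
  10232 − 7466 = 2766 bp
  wrap: 10828 − 10232 + 825 = 1421 bp
Sorted largest to smallest: 5247, 2766, 1421, 1394 bp.

5247, 2766, 1421, 1394 bp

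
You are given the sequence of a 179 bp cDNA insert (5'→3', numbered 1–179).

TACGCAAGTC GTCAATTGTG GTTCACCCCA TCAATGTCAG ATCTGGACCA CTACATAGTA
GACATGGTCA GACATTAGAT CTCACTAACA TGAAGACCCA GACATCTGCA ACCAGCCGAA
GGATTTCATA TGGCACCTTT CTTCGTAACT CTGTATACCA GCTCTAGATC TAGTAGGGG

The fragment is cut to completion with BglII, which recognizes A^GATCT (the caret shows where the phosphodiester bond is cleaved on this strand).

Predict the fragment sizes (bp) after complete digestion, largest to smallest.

BglII sites (AGATCT) start at positions 39, 77, 166.
BglII cuts after the first base of each site, so after positions 39, 77, 166.
Linear molecule, 3 cuts → 4 fragments:
  1–39 → 39 bp
  40–77 → 38 bp
  78–166 → 89 bp
  167–179 → 13 bp
Sorted largest to smallest: 89, 39, 38, 13 bp.

89, 39, 38, 13 bp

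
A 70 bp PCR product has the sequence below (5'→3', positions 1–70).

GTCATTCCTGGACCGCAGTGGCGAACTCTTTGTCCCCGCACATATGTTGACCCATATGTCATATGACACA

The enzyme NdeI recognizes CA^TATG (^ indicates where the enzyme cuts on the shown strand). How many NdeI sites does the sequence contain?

CATATG occurs starting at positions 41, 53, 60.
NdeI cuts at 3 sites.

3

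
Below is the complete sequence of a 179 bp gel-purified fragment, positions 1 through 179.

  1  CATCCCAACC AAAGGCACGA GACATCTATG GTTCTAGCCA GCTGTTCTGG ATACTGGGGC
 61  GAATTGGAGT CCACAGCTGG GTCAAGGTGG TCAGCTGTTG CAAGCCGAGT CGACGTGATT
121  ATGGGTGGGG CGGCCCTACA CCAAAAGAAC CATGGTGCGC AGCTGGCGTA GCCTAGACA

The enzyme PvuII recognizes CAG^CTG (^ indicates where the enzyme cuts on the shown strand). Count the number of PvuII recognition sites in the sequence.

CAGCTG occurs starting at positions 39, 74, 92, 160.
PvuII cuts at 4 sites.

4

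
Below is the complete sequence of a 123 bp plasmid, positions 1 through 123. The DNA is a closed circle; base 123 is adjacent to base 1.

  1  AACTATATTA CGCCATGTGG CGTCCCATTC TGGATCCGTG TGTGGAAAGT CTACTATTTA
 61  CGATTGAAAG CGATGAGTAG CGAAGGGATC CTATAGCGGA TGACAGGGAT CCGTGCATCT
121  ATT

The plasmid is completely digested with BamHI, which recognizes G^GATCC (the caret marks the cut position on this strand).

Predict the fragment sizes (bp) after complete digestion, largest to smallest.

BamHI sites (GGATCC) start at positions 32, 86, 107.
BamHI cuts after the first base of each site, so after positions 32, 86, 107.
Circular molecule, 3 cuts → 3 fragments:
  33–86 → 54 bp
  87–107 → 21 bp
  108–123 then 1–32 → 16 + 32 = 48 bp
Sorted largest to smallest: 54, 48, 21 bp.

54, 48, 21 bp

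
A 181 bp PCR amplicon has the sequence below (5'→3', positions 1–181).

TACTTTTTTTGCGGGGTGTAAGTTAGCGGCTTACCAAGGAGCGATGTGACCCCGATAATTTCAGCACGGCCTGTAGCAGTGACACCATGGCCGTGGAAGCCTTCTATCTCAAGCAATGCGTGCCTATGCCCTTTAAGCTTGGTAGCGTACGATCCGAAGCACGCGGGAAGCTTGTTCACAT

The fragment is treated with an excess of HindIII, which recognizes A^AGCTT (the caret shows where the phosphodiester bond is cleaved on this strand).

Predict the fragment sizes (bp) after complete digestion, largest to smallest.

HindIII sites (AAGCTT) start at positions 135, 168.
HindIII cuts after the first base of each site, so after positions 135, 168.
Linear molecule, 2 cuts → 3 fragments:
  1–135 → 135 bp
  136–168 → 33 bp
  169–181 → 13 bp
Sorted largest to smallest: 135, 33, 13 bp.

135, 33, 13 bp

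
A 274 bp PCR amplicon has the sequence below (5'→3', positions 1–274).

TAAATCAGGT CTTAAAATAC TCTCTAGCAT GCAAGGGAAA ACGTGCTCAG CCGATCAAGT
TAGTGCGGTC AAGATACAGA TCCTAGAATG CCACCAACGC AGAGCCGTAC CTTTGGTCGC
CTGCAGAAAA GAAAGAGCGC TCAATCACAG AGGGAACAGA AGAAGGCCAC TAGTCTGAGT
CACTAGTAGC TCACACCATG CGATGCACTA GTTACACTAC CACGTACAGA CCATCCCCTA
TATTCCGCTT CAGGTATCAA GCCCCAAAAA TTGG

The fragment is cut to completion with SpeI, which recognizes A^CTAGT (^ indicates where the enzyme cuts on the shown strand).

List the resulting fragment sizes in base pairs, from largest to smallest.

169, 67, 25, 13 bp

SpeI sites (ACTAGT) start at positions 169, 182, 207.
SpeI cuts after the first base of each site, so after positions 169, 182, 207.
Linear molecule, 3 cuts → 4 fragments:
  1–169 → 169 bp
  170–182 → 13 bp
  183–207 → 25 bp
  208–274 → 67 bp
Sorted largest to smallest: 169, 67, 25, 13 bp.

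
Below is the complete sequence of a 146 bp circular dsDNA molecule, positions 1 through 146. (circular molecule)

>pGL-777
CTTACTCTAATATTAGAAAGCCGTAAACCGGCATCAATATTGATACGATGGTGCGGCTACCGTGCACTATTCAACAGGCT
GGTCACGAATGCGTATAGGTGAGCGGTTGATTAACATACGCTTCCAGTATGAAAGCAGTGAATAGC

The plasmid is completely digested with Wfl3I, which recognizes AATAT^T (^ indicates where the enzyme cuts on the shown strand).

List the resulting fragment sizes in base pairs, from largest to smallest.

Wfl3I sites (AATATT) start at positions 9, 36.
Wfl3I cuts after base 5 of each site (before the last base), so after positions 13, 40.
Circular molecule, 2 cuts → 2 fragments:
  14–40 → 27 bp
  41–146 then 1–13 → 106 + 13 = 119 bp
Sorted largest to smallest: 119, 27 bp.

119, 27 bp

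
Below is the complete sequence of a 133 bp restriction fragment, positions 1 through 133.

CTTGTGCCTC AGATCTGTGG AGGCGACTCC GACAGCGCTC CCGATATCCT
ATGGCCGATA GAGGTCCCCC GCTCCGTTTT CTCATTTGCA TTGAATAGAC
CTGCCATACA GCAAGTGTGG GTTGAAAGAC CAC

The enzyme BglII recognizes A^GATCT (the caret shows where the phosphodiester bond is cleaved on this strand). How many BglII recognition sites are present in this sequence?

1

AGATCT occurs starting at position 11.
BglII cuts at 1 site.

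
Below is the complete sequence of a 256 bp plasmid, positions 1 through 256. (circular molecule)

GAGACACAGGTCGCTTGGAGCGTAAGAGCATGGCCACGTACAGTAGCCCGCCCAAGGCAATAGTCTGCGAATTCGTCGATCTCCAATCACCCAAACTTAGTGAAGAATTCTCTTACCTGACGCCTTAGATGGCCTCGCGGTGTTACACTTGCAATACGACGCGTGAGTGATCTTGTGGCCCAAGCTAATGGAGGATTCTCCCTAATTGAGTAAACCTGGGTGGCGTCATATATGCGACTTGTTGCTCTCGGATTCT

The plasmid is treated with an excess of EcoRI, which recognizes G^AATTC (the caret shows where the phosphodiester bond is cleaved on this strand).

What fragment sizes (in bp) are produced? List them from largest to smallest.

220, 36 bp

EcoRI sites (GAATTC) start at positions 69, 105.
EcoRI cuts after the first base of each site, so after positions 69, 105.
Circular molecule, 2 cuts → 2 fragments:
  70–105 → 36 bp
  106–256 then 1–69 → 151 + 69 = 220 bp
Sorted largest to smallest: 220, 36 bp.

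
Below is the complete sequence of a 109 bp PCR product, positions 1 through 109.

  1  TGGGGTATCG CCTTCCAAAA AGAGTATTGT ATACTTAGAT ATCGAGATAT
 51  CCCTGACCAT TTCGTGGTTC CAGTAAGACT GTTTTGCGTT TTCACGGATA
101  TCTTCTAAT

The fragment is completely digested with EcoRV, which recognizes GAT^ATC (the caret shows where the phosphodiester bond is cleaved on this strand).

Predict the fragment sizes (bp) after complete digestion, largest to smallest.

EcoRV sites (GATATC) start at positions 38, 46, 97.
EcoRV cuts after base 3 of each site, so after positions 40, 48, 99.
Linear molecule, 3 cuts → 4 fragments:
  1–40 → 40 bp
  41–48 → 8 bp
  49–99 → 51 bp
  100–109 → 10 bp
Sorted largest to smallest: 51, 40, 10, 8 bp.

51, 40, 10, 8 bp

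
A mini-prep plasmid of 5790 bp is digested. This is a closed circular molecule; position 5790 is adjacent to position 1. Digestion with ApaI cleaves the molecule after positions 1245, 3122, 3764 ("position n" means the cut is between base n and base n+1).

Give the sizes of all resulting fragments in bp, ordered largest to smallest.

3271, 1877, 642 bp

Circular molecule, 3 cuts → 3 fragments:
  3122 − 1245 = 1877 bp
  3764 − 3122 = 642 bp
  wrap: 5790 − 3764 + 1245 = 3271 bp
Sorted largest to smallest: 3271, 1877, 642 bp.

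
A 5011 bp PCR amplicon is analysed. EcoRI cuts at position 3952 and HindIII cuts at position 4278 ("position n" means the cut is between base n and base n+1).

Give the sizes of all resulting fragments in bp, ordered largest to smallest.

Combined cut positions (sorted): 3952, 4278.
Linear molecule, 2 cuts → 3 fragments:
  3952 − 0 = 3952 bp
  4278 − 3952 = 326 bp
  5011 − 4278 = 733 bp
Sorted largest to smallest: 3952, 733, 326 bp.

3952, 733, 326 bp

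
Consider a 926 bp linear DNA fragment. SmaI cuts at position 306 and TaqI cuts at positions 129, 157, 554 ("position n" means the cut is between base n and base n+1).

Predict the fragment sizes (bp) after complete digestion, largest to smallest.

Combined cut positions (sorted): 129, 157, 306, 554.
Linear molecule, 4 cuts → 5 fragments:
  129 − 0 = 129 bp
  157 − 129 = 28 bp
  306 − 157 = 149 bp
  554 − 306 = 248 bp
  926 − 554 = 372 bp
Sorted largest to smallest: 372, 248, 149, 129, 28 bp.

372, 248, 149, 129, 28 bp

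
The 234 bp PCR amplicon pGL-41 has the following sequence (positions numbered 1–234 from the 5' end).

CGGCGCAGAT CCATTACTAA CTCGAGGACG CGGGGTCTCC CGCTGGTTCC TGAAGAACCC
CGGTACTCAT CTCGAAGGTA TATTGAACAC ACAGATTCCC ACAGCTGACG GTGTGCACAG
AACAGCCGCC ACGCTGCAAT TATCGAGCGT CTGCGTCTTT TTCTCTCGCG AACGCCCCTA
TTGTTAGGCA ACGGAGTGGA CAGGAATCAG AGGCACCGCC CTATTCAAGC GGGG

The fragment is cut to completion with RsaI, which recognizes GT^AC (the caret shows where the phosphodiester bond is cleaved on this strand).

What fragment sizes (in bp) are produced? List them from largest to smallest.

The RsaI site (GTAC) starts at position 63.
RsaI cuts after base 2 of each site, so after position 64.
Linear molecule, 1 cut → 2 fragments:
  1–64 → 64 bp
  65–234 → 170 bp
Sorted largest to smallest: 170, 64 bp.

170, 64 bp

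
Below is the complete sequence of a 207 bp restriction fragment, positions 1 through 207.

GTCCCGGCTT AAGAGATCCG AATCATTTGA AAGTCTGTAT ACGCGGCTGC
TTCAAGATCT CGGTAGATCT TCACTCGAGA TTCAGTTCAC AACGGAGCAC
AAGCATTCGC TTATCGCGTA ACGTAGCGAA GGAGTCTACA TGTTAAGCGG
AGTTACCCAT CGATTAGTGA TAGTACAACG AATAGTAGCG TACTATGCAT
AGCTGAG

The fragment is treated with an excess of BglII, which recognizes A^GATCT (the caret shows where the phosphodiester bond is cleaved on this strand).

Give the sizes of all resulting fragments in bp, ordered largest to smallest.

142, 55, 10 bp

BglII sites (AGATCT) start at positions 55, 65.
BglII cuts after the first base of each site, so after positions 55, 65.
Linear molecule, 2 cuts → 3 fragments:
  1–55 → 55 bp
  56–65 → 10 bp
  66–207 → 142 bp
Sorted largest to smallest: 142, 55, 10 bp.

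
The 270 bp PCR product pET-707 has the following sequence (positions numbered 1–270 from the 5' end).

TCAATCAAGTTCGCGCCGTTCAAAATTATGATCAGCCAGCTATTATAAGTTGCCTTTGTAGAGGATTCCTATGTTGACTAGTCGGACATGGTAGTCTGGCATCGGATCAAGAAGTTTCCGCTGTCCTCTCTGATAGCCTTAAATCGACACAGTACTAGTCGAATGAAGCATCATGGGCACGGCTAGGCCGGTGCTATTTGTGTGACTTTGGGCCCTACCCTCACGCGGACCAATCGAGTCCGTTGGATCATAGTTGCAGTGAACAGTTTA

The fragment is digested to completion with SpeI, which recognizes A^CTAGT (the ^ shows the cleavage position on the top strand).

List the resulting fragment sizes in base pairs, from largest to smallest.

SpeI sites (ACTAGT) start at positions 77, 154.
SpeI cuts after the first base of each site, so after positions 77, 154.
Linear molecule, 2 cuts → 3 fragments:
  1–77 → 77 bp
  78–154 → 77 bp
  155–270 → 116 bp
Sorted largest to smallest: 116, 77, 77 bp.

116, 77, 77 bp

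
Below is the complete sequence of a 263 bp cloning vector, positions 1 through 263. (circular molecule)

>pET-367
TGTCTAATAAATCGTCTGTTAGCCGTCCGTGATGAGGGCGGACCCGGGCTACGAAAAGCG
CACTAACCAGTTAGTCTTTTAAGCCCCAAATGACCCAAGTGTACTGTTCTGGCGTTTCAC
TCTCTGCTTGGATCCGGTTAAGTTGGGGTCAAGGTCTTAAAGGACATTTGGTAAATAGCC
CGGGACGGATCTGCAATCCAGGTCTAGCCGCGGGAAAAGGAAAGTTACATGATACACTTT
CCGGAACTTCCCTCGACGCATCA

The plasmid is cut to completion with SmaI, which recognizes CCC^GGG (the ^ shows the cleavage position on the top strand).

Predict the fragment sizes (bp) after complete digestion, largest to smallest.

136, 127 bp

SmaI sites (CCCGGG) start at positions 43, 179.
SmaI cuts after base 3 of each site, so after positions 45, 181.
Circular molecule, 2 cuts → 2 fragments:
  46–181 → 136 bp
  182–263 then 1–45 → 82 + 45 = 127 bp
Sorted largest to smallest: 136, 127 bp.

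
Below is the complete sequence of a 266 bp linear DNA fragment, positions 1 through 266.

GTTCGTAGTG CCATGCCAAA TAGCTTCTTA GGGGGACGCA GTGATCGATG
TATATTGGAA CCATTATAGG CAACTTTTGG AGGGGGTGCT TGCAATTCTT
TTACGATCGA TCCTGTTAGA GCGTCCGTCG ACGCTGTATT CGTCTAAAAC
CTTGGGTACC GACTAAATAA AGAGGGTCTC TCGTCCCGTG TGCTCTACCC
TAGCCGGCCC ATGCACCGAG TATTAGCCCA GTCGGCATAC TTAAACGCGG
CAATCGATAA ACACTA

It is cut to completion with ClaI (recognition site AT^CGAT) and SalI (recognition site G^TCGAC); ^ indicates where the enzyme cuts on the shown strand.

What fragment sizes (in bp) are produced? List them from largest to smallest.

127, 62, 45, 20, 12 bp

ClaI sites (ATCGAT) start at positions 44, 106, 253.
ClaI cuts after base 2 of each site, so after positions 45, 107, 254.
The SalI site (GTCGAC) starts at position 127.
SalI cuts after the first base of each site, so after position 127.
Combined cut positions: 45, 107, 127, 254.
Linear molecule, 4 cuts → 5 fragments:
  1–45 → 45 bp
  46–107 → 62 bp
  108–127 → 20 bp
  128–254 → 127 bp
  255–266 → 12 bp
Sorted largest to smallest: 127, 62, 45, 20, 12 bp.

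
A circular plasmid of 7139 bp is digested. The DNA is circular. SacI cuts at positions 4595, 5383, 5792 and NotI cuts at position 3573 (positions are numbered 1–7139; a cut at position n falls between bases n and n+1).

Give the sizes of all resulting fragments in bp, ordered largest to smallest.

4920, 1022, 788, 409 bp

Combined cut positions (sorted): 3573, 4595, 5383, 5792.
Circular molecule, 4 cuts → 4 fragments:
  4595 − 3573 = 1022 bp
  5383 − 4595 = 788 bp
  5792 − 5383 = 409 bp
  wrap: 7139 − 5792 + 3573 = 4920 bp
Sorted largest to smallest: 4920, 1022, 788, 409 bp.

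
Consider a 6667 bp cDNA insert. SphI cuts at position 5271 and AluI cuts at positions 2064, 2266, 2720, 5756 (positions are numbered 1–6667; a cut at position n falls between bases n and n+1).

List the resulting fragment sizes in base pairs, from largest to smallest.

Combined cut positions (sorted): 2064, 2266, 2720, 5271, 5756.
Linear molecule, 5 cuts → 6 fragments:
  2064 − 0 = 2064 bp
  2266 − 2064 = 202 bp
  2720 − 2266 = 454 bp
  5271 − 2720 = 2551 bp
  5756 − 5271 = 485 bp
  6667 − 5756 = 911 bp
Sorted largest to smallest: 2551, 2064, 911, 485, 454, 202 bp.

2551, 2064, 911, 485, 454, 202 bp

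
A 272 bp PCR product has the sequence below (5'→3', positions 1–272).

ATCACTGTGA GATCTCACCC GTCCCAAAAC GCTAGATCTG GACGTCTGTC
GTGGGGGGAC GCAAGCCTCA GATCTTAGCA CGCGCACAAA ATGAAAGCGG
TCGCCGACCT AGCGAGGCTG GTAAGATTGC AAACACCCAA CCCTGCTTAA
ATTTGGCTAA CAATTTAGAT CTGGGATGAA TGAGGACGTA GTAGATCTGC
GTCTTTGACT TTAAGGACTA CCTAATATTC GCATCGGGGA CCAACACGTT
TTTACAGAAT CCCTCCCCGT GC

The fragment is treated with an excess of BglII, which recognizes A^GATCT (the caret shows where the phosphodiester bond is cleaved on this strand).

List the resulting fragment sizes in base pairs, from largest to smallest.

97, 79, 36, 26, 24, 10 bp

BglII sites (AGATCT) start at positions 10, 34, 70, 167, 193.
BglII cuts after the first base of each site, so after positions 10, 34, 70, 167, 193.
Linear molecule, 5 cuts → 6 fragments:
  1–10 → 10 bp
  11–34 → 24 bp
  35–70 → 36 bp
  71–167 → 97 bp
  168–193 → 26 bp
  194–272 → 79 bp
Sorted largest to smallest: 97, 79, 36, 26, 24, 10 bp.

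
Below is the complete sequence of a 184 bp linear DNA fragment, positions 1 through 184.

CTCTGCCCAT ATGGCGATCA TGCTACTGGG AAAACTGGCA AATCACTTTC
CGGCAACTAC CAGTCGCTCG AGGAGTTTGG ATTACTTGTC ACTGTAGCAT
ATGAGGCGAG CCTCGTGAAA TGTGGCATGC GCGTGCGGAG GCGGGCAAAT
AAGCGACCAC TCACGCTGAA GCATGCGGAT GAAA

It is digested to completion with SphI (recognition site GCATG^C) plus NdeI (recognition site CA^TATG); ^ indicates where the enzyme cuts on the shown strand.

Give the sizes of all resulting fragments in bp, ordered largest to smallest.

SphI sites (GCATGC) start at positions 125, 171.
SphI cuts after base 5 of each site (before the last base), so after positions 129, 175.
NdeI sites (CATATG) start at positions 8, 98.
NdeI cuts after base 2 of each site, so after positions 9, 99.
Combined cut positions: 9, 99, 129, 175.
Linear molecule, 4 cuts → 5 fragments:
  1–9 → 9 bp
  10–99 → 90 bp
  100–129 → 30 bp
  130–175 → 46 bp
  176–184 → 9 bp
Sorted largest to smallest: 90, 46, 30, 9, 9 bp.

90, 46, 30, 9, 9 bp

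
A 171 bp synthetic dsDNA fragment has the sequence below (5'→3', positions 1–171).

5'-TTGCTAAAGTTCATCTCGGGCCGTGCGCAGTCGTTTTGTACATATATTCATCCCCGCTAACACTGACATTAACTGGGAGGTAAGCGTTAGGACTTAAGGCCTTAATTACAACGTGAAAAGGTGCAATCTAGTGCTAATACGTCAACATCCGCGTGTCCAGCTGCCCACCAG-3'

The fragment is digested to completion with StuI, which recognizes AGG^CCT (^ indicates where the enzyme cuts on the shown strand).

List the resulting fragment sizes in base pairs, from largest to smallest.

99, 72 bp

The StuI site (AGGCCT) starts at position 97.
StuI cuts after base 3 of each site, so after position 99.
Linear molecule, 1 cut → 2 fragments:
  1–99 → 99 bp
  100–171 → 72 bp
Sorted largest to smallest: 99, 72 bp.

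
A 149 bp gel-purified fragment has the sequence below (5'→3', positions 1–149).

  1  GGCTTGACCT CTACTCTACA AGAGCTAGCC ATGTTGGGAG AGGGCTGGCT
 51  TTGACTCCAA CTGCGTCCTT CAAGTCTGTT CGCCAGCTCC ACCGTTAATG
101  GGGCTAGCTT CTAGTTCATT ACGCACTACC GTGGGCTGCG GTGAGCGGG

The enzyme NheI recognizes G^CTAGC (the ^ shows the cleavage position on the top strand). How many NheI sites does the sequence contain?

2

GCTAGC occurs starting at positions 24, 103.
NheI cuts at 2 sites.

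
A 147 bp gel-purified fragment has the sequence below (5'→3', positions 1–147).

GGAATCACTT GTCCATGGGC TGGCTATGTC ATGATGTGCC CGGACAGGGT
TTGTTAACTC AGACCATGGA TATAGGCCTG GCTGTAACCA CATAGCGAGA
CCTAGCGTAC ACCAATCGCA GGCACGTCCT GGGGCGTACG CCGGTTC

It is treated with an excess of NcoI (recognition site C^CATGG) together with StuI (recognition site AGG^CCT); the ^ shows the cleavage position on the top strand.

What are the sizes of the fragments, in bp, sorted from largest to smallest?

71, 51, 13, 12 bp

NcoI sites (CCATGG) start at positions 13, 64.
NcoI cuts after the first base of each site, so after positions 13, 64.
The StuI site (AGGCCT) starts at position 74.
StuI cuts after base 3 of each site, so after position 76.
Combined cut positions: 13, 64, 76.
Linear molecule, 3 cuts → 4 fragments:
  1–13 → 13 bp
  14–64 → 51 bp
  65–76 → 12 bp
  77–147 → 71 bp
Sorted largest to smallest: 71, 51, 13, 12 bp.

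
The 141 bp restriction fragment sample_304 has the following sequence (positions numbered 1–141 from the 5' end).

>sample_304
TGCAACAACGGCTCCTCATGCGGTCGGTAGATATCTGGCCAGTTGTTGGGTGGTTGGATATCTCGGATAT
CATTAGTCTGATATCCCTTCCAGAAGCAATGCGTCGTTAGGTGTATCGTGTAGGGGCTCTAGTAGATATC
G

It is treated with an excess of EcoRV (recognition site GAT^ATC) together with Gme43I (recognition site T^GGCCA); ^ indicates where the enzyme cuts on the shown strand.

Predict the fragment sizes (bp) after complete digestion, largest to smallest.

EcoRV sites (GATATC) start at positions 30, 57, 66, 80, 135.
EcoRV cuts after base 3 of each site, so after positions 32, 59, 68, 82, 137.
The Gme43I site (TGGCCA) starts at position 36.
Gme43I cuts after the first base of each site, so after position 36.
Combined cut positions: 32, 36, 59, 68, 82, 137.
Linear molecule, 6 cuts → 7 fragments:
  1–32 → 32 bp
  33–36 → 4 bp
  37–59 → 23 bp
  60–68 → 9 bp
  69–82 → 14 bp
  83–137 → 55 bp
  138–141 → 4 bp
Sorted largest to smallest: 55, 32, 23, 14, 9, 4, 4 bp.

55, 32, 23, 14, 9, 4, 4 bp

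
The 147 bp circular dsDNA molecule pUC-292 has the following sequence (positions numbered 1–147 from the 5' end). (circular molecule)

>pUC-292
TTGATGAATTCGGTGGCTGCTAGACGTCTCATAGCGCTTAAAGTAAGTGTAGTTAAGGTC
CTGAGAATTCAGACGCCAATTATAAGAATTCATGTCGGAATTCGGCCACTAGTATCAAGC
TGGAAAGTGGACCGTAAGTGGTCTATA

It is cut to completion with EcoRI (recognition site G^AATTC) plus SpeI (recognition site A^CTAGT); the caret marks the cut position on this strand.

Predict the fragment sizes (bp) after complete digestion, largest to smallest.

59, 45, 21, 12, 10 bp

EcoRI sites (GAATTC) start at positions 6, 65, 86, 98.
EcoRI cuts after the first base of each site, so after positions 6, 65, 86, 98.
The SpeI site (ACTAGT) starts at position 108.
SpeI cuts after the first base of each site, so after position 108.
Combined cut positions: 6, 65, 86, 98, 108.
Circular molecule, 5 cuts → 5 fragments:
  7–65 → 59 bp
  66–86 → 21 bp
  87–98 → 12 bp
  99–108 → 10 bp
  109–147 then 1–6 → 39 + 6 = 45 bp
Sorted largest to smallest: 59, 45, 21, 12, 10 bp.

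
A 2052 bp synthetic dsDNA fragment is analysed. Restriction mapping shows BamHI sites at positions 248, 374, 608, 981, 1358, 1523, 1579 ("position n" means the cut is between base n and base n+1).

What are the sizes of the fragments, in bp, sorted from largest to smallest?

Linear molecule, 7 cuts → 8 fragments:
  248 − 0 = 248 bp
  374 − 248 = 126 bp
  608 − 374 = 234 bp
  981 − 608 = 373 bp
  1358 − 981 = 377 bp
  1523 − 1358 = 165 bp
  1579 − 1523 = 56 bp
  2052 − 1579 = 473 bp
Sorted largest to smallest: 473, 377, 373, 248, 234, 165, 126, 56 bp.

473, 377, 373, 248, 234, 165, 126, 56 bp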